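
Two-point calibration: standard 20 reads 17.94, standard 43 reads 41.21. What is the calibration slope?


slope = (y2 - y1) / (x2 - x1)
= (41.21 - 17.94) / (43 - 20)
= 23.2700 / 23
= 1.0117

1.0117


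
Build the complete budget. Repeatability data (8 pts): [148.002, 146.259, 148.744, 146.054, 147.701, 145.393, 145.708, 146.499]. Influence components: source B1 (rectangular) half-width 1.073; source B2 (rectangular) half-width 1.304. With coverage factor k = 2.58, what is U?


mean = (148.002 + 146.259 + 148.744 + 146.054 + 147.701 + 145.393 + 145.708 + 146.499) / 8 = 146.795
s = sqrt(sum((x - mean)^2)/(n-1)) = 1.2040083
u_A = s / sqrt(n) = 1.2040083 / sqrt(8) = 0.42568122
u_B1 = 1.073 / sqrt(3) = 0.61949684
u_B2 = 1.304 / sqrt(3) = 0.75286475
uc = sqrt(0.42568122^2 + 0.61949684^2 + 0.75286475^2) = 1.0638544
U = k * uc = 2.58 * 1.0638544
U = 2.7447

2.7447


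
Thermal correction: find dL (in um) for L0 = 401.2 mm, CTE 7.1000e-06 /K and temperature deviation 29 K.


dL = L * alpha * dT
= 401.2 * 7.1000e-06 * 29
= 0.0826071 mm
dL_um = 0.0826071 * 1000 = 82.6071 um

82.6071


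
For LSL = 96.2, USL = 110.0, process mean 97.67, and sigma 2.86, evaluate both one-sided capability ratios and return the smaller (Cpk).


Cpu = (USL - mean) / (3*sigma) = (110.0 - 97.67) / (3*2.86) = 1.4371
Cpl = (mean - LSL) / (3*sigma) = (97.67 - 96.2) / (3*2.86) = 0.1713
Cpk = min(Cpu, Cpl) = 0.1713

0.1713


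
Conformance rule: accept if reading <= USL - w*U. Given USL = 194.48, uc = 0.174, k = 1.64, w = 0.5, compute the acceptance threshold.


U = k * uc = 1.64 * 0.174 = 0.28536
guard band g = w * U = 0.5 * 0.28536 = 0.14268
AL = USL - g = 194.48 - 0.14268
AL = 194.3373

194.3373


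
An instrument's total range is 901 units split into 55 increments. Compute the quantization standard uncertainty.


resolution = range / divisions
resolution = 901 / 55 = 16.381818
u_res = resolution / (2*sqrt(3))
u_res = 16.381818 / 3.4641016
u_res = 4.7290

4.7290


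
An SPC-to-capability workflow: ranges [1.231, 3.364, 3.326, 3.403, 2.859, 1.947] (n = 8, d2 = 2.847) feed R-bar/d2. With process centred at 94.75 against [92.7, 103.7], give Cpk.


R_bar = (1.231 + 3.364 + 3.326 + 3.403 + 2.859 + 1.947) / 6 = 2.6883333
sigma = R_bar / d2 = 2.6883333 / 2.847 = 0.94426881
Cp = (USL - LSL)/(6*sigma) = (103.7 - 92.7)/(6*0.94426881) = 1.9415
Cpu = (103.7 - 94.75)/(3*0.94426881) = 3.1594
Cpl = (94.75 - 92.7)/(3*0.94426881) = 0.7237
Cpk = min(Cpu, Cpl) = 0.7237

0.7237


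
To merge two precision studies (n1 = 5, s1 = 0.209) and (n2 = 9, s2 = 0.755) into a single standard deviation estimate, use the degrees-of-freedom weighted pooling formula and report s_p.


s_p = sqrt(((n1-1)*s1^2 + (n2-1)*s2^2) / (n1+n2-2))
numerator = (5-1)*0.209^2 + (9-1)*0.755^2 = 0.174724 + 4.5602 = 4.734924
denominator = 5 + 9 - 2 = 12
s_p^2 = 4.734924 / 12 = 0.394577
s_p = sqrt(0.394577) = 0.6282

0.6282


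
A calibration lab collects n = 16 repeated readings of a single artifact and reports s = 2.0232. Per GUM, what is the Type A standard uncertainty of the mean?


u_A = s / sqrt(n)
u_A = 2.0232 / sqrt(16)
u_A = 2.0232 / 4
u_A = 0.5058

0.5058


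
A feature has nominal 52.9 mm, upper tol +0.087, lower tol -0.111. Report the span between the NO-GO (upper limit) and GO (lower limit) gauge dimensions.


GO = nominal - lower_tol (smallest hole = maximum material condition)
GO = 52.9 - 0.111 = 52.789
NO-GO = nominal + upper_tol (largest hole = least material condition)
NO-GO = 52.9 + 0.087 = 52.987
spread = NO-GO - GO = 52.987 - 52.789 = 0.1980

0.1980


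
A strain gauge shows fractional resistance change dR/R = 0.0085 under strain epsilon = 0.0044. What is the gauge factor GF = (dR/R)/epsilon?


GF = (dR/R) / epsilon
= 0.0085 / 0.0044
= 1.9318

1.9318


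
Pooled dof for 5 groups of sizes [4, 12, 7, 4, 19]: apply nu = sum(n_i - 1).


nu = sum_i (n_i - 1)
nu = ((4 - 1) + (12 - 1) + (7 - 1) + (4 - 1) + (19 - 1))
nu = 3 + 11 + 6 + 3 + 18
nu = 41

41


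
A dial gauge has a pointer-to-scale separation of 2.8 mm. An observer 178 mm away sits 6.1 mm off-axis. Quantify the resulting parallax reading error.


error = h * offset / d
= 2.8 * 6.1 / 178
= 0.0960

0.0960


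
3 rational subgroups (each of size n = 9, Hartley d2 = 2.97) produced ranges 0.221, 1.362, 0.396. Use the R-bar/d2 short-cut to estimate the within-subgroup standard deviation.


R_bar = (0.221 + 1.362 + 0.396) / 3
R_bar = 1.979 / 3 = 0.65966667
sigma_hat = R_bar / d2 = 0.65966667 / 2.97 = 0.2221

0.2221


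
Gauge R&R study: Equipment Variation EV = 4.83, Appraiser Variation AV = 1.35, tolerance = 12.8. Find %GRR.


GRR = sqrt(EV^2 + AV^2) = sqrt(4.83^2 + 1.35^2) = 5.0151171
%GRR = GRR / tol * 100 = 5.0151171 / 12.8 * 100
%GRR = 39.1806

39.1806


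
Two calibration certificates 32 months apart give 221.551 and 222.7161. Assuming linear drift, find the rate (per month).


rate = (v2 - v1) / months
= (222.7161 - 221.551) / 32
= 1.1651 / 32
= 0.0364

0.0364


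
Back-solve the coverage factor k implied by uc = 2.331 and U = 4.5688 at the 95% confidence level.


k = U / uc
k = 4.5688 / 2.331
k = 1.96

1.96


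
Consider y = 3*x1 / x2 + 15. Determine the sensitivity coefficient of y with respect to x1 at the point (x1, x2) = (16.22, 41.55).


y = 3*x1 / x2 + 15
dy/dx1 = 3/x2
Evaluate at x2 = 41.55: c1 = 3 / 41.55
c1 = 0.0722

0.0722


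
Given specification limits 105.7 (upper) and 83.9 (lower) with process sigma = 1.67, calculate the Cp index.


Cp = (USL - LSL) / (6 * sigma)
= (105.7 - 83.9) / (6 * 1.67)
= 21.8000 / 10.0200
= 2.1756

2.1756


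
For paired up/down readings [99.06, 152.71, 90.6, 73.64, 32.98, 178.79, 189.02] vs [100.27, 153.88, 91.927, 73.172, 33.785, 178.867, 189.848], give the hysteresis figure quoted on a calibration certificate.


|99.06 - 100.27| = 1.2100
|152.71 - 153.88| = 1.1700
|90.6 - 91.927| = 1.3270
|73.64 - 73.172| = 0.4680
|32.98 - 33.785| = 0.8050
|178.79 - 178.867| = 0.0770
|189.02 - 189.848| = 0.8280
hysteresis = max(diffs) = 1.3270

1.3270


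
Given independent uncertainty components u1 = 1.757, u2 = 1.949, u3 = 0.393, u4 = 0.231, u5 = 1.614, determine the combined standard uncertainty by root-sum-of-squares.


uc = sqrt(1.757^2 + 1.949^2 + 0.393^2 + 0.231^2 + 1.614^2)
uc = sqrt(9.698456)
uc = 3.1142

3.1142


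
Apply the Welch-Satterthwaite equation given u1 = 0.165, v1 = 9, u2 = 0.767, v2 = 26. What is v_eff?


uc = sqrt(u1^2 + u2^2) = sqrt(0.165^2 + 0.767^2) = 0.784547
v_eff = uc^4 / (u1^4/v1 + u2^4/v2)
= 0.784547^4 / (0.165^4/9 + 0.767^4/26)
= 0.37885748 / 0.013393277
v_eff = 28.2871

28.2871


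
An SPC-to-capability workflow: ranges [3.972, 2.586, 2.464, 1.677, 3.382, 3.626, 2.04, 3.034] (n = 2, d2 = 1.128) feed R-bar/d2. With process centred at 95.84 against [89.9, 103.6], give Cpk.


R_bar = (3.972 + 2.586 + 2.464 + 1.677 + 3.382 + 3.626 + 2.04 + 3.034) / 8 = 2.847625
sigma = R_bar / d2 = 2.847625 / 1.128 = 2.5244902
Cp = (USL - LSL)/(6*sigma) = (103.6 - 89.9)/(6*2.5244902) = 0.9045
Cpu = (103.6 - 95.84)/(3*2.5244902) = 1.0246
Cpl = (95.84 - 89.9)/(3*2.5244902) = 0.7843
Cpk = min(Cpu, Cpl) = 0.7843

0.7843


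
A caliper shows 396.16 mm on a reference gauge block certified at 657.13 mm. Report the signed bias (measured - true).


Systematic error = measured - true
= 396.16 - 657.13
= -260.9700

-260.9700


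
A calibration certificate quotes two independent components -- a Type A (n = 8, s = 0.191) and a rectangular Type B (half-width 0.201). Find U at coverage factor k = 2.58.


u_A = s / sqrt(n) = 0.191 / sqrt(8) = 0.067528698
u_B = half_width / sqrt(3) = 0.201 / sqrt(3) = 0.1160474
uc = sqrt(u_A^2 + u_B^2) = sqrt(0.067528698^2 + 0.1160474^2) = 0.13426513
U = k * uc = 2.58 * 0.13426513
U = 0.3464

0.3464


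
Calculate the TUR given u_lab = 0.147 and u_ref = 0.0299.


TUR = u_lab / u_ref
= 0.147 / 0.0299
= 4.9164

4.9164


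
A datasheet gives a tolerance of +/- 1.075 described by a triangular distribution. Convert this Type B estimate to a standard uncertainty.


u_B = half_width / sqrt(6)
u_B = 1.075 / 2.4494897
u_B = 0.4389

0.4389


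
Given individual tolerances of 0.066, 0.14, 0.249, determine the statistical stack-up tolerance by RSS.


RSS = sqrt(0.066^2 + 0.14^2 + 0.249^2)
= sqrt(0.085957)
= 0.2932

0.2932


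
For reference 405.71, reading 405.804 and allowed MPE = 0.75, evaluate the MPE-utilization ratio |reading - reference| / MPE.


e = indication - reference = 405.804 - 405.71 = 0.0940
|e| = 0.0940
ratio = |e| / MPE = 0.0940 / 0.75
ratio = 0.1253

0.1253


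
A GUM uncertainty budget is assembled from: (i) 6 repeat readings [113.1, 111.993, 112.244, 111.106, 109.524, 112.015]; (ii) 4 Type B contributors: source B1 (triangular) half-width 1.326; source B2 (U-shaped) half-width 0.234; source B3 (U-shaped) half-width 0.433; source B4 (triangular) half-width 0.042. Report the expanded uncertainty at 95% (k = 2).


mean = (113.1 + 111.993 + 112.244 + 111.106 + 109.524 + 112.015) / 6 = 111.6636667
s = sqrt(sum((x - mean)^2)/(n-1)) = 1.2264503
u_A = s / sqrt(n) = 1.2264503 / sqrt(6) = 0.50069624
u_B1 = 1.326 / sqrt(6) = 0.54133723
u_B2 = 0.234 / sqrt(2) = 0.16546299
u_B3 = 0.433 / sqrt(2) = 0.30617724
u_B4 = 0.042 / sqrt(6) = 0.017146428
uc = sqrt(0.50069624^2 + 0.54133723^2 + 0.16546299^2 + 0.30617724^2 + 0.017146428^2) = 0.81557294
U = k * uc = 2 * 0.81557294
U = 1.6311

1.6311


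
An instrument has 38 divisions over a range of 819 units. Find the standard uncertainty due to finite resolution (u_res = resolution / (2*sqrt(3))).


resolution = range / divisions
resolution = 819 / 38 = 21.552632
u_res = resolution / (2*sqrt(3))
u_res = 21.552632 / 3.4641016
u_res = 6.2217

6.2217


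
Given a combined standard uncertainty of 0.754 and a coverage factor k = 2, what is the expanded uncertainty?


U = k * uc
U = 2 * 0.754
U = 1.5080

1.5080


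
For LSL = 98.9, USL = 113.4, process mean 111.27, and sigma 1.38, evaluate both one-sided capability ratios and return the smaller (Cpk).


Cpu = (USL - mean) / (3*sigma) = (113.4 - 111.27) / (3*1.38) = 0.5145
Cpl = (mean - LSL) / (3*sigma) = (111.27 - 98.9) / (3*1.38) = 2.9879
Cpk = min(Cpu, Cpl) = 0.5145

0.5145


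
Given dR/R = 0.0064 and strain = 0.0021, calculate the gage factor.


GF = (dR/R) / epsilon
= 0.0064 / 0.0021
= 3.0476

3.0476


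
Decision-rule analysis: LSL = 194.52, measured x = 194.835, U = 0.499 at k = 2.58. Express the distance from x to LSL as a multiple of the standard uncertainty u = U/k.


u = U / k = 0.499 / 2.58 = 0.19341085
margin = |LSL - x| = |194.52 - 194.835| = 0.315
z = margin / u = 0.315 / 0.19341085
z = 1.6287

1.6287


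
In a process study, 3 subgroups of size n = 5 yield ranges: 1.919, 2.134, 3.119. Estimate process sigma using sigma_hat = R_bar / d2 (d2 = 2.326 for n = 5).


R_bar = (1.919 + 2.134 + 3.119) / 3
R_bar = 7.172 / 3 = 2.3906667
sigma_hat = R_bar / d2 = 2.3906667 / 2.326 = 1.0278

1.0278


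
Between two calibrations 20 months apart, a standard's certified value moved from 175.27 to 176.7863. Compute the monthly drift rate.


rate = (v2 - v1) / months
= (176.7863 - 175.27) / 20
= 1.5163 / 20
= 0.0758

0.0758


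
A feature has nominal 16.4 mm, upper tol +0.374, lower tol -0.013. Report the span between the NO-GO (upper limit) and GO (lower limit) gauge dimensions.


GO = nominal - lower_tol (smallest hole = maximum material condition)
GO = 16.4 - 0.013 = 16.387
NO-GO = nominal + upper_tol (largest hole = least material condition)
NO-GO = 16.4 + 0.374 = 16.774
spread = NO-GO - GO = 16.774 - 16.387 = 0.3870

0.3870


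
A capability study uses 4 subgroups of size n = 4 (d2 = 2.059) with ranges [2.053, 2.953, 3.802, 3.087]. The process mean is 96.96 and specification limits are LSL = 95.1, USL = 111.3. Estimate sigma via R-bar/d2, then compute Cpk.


R_bar = (2.053 + 2.953 + 3.802 + 3.087) / 4 = 2.97375
sigma = R_bar / d2 = 2.97375 / 2.059 = 1.4442691
Cp = (USL - LSL)/(6*sigma) = (111.3 - 95.1)/(6*1.4442691) = 1.8695
Cpu = (111.3 - 96.96)/(3*1.4442691) = 3.3096
Cpl = (96.96 - 95.1)/(3*1.4442691) = 0.4293
Cpk = min(Cpu, Cpl) = 0.4293

0.4293


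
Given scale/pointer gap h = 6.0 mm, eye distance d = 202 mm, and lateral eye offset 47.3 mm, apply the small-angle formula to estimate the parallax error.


error = h * offset / d
= 6.0 * 47.3 / 202
= 1.4050

1.4050


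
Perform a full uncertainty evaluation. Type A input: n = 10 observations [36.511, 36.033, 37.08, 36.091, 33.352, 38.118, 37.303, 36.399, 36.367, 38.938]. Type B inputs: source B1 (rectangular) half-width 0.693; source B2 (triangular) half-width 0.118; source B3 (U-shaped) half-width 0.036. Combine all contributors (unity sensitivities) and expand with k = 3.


mean = (36.511 + 36.033 + 37.08 + 36.091 + 33.352 + 38.118 + 37.303 + 36.399 + 36.367 + 38.938) / 10 = 36.6192
s = sqrt(sum((x - mean)^2)/(n-1)) = 1.4803969
u_A = s / sqrt(n) = 1.4803969 / sqrt(10) = 0.4681426
u_B1 = 0.693 / sqrt(3) = 0.40010374
u_B2 = 0.118 / sqrt(6) = 0.048173298
u_B3 = 0.036 / sqrt(2) = 0.025455844
uc = sqrt(0.4681426^2 + 0.40010374^2 + 0.048173298^2 + 0.025455844^2) = 0.61823067
U = k * uc = 3 * 0.61823067
U = 1.8547

1.8547


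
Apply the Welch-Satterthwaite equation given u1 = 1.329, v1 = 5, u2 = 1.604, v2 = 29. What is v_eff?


uc = sqrt(u1^2 + u2^2) = sqrt(1.329^2 + 1.604^2) = 2.0830403
v_eff = uc^4 / (u1^4/v1 + u2^4/v2)
= 2.0830403^4 / (1.329^4/5 + 1.604^4/29)
= 18.827415 / 0.85217601
v_eff = 22.0933

22.0933


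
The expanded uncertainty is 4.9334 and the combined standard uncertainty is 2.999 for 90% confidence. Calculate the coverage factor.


k = U / uc
k = 4.9334 / 2.999
k = 1.645

1.645


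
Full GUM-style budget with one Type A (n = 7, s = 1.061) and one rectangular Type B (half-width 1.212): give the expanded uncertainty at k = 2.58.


u_A = s / sqrt(n) = 1.061 / sqrt(7) = 0.40102031
u_B = half_width / sqrt(3) = 1.212 / sqrt(3) = 0.69974853
uc = sqrt(u_A^2 + u_B^2) = sqrt(0.40102031^2 + 0.69974853^2) = 0.80651429
U = k * uc = 2.58 * 0.80651429
U = 2.0808

2.0808


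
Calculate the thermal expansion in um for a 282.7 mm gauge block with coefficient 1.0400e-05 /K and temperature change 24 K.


dL = L * alpha * dT
= 282.7 * 1.0400e-05 * 24
= 0.0705619 mm
dL_um = 0.0705619 * 1000 = 70.5619 um

70.5619


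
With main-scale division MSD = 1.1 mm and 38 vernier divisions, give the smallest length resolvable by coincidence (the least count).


LC = MSD / n_div
= 1.1 / 38
= 0.0289

0.0289


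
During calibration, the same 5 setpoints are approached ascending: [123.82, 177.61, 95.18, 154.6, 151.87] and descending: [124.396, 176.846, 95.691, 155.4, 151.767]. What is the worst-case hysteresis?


|123.82 - 124.396| = 0.5760
|177.61 - 176.846| = 0.7640
|95.18 - 95.691| = 0.5110
|154.6 - 155.4| = 0.8000
|151.87 - 151.767| = 0.1030
hysteresis = max(diffs) = 0.8000

0.8000


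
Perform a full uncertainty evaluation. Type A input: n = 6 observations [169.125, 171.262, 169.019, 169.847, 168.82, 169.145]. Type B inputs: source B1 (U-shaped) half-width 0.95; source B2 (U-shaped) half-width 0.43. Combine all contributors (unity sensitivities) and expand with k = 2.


mean = (169.125 + 171.262 + 169.019 + 169.847 + 168.82 + 169.145) / 6 = 169.5363333
s = sqrt(sum((x - mean)^2)/(n-1)) = 0.91406163
u_A = s / sqrt(n) = 0.91406163 / sqrt(6) = 0.3731641
u_B1 = 0.95 / sqrt(2) = 0.67175144
u_B2 = 0.43 / sqrt(2) = 0.30405592
uc = sqrt(0.3731641^2 + 0.67175144^2 + 0.30405592^2) = 0.82640876
U = k * uc = 2 * 0.82640876
U = 1.6528

1.6528


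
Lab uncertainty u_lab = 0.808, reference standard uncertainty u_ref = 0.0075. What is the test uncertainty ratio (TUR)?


TUR = u_lab / u_ref
= 0.808 / 0.0075
= 107.7333

107.7333


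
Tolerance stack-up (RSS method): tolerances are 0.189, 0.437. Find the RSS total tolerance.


RSS = sqrt(0.189^2 + 0.437^2)
= sqrt(0.22669)
= 0.4761

0.4761


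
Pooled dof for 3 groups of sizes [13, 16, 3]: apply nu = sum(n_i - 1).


nu = sum_i (n_i - 1)
nu = ((13 - 1) + (16 - 1) + (3 - 1))
nu = 12 + 15 + 2
nu = 29

29


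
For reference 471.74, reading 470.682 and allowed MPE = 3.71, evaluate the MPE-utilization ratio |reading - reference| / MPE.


e = indication - reference = 470.682 - 471.74 = -1.0580
|e| = 1.0580
ratio = |e| / MPE = 1.0580 / 3.71
ratio = 0.2852

0.2852


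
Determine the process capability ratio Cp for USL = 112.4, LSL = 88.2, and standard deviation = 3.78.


Cp = (USL - LSL) / (6 * sigma)
= (112.4 - 88.2) / (6 * 3.78)
= 24.2000 / 22.6800
= 1.0670

1.0670


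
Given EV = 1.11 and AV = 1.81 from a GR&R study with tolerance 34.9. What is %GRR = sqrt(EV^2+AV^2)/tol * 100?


GRR = sqrt(EV^2 + AV^2) = sqrt(1.11^2 + 1.81^2) = 2.1232522
%GRR = GRR / tol * 100 = 2.1232522 / 34.9 * 100
%GRR = 6.0838

6.0838


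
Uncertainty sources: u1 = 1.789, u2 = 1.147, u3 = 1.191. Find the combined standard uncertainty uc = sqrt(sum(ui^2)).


uc = sqrt(1.789^2 + 1.147^2 + 1.191^2)
uc = sqrt(5.934611)
uc = 2.4361

2.4361


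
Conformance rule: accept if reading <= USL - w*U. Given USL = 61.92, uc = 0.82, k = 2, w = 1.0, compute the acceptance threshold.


U = k * uc = 2 * 0.82 = 1.64
guard band g = w * U = 1.0 * 1.64 = 1.64
AL = USL - g = 61.92 - 1.64
AL = 60.2800

60.2800


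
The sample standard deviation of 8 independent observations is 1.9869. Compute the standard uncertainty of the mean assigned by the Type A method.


u_A = s / sqrt(n)
u_A = 1.9869 / sqrt(8)
u_A = 1.9869 / 2.8284271
u_A = 0.7025

0.7025


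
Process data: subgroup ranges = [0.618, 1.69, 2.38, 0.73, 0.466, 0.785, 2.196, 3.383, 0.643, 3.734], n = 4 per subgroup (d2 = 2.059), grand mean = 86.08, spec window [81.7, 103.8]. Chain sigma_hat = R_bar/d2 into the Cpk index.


R_bar = (0.618 + 1.69 + 2.38 + 0.73 + 0.466 + 0.785 + 2.196 + 3.383 + 0.643 + 3.734) / 10 = 1.6625
sigma = R_bar / d2 = 1.6625 / 2.059 = 0.80743079
Cp = (USL - LSL)/(6*sigma) = (103.8 - 81.7)/(6*0.80743079) = 4.5618
Cpu = (103.8 - 86.08)/(3*0.80743079) = 7.3154
Cpl = (86.08 - 81.7)/(3*0.80743079) = 1.8082
Cpk = min(Cpu, Cpl) = 1.8082

1.8082


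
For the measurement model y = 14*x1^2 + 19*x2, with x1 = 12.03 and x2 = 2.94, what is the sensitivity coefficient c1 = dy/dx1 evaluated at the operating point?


y = 14*x1^2 + 19*x2
dy/dx1 = 2*14*x1
Evaluate at x1 = 12.03: c1 = 28 * 12.03
c1 = 336.8400

336.8400


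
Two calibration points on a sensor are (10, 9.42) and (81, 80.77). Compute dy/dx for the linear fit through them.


slope = (y2 - y1) / (x2 - x1)
= (80.77 - 9.42) / (81 - 10)
= 71.3500 / 71
= 1.0049

1.0049


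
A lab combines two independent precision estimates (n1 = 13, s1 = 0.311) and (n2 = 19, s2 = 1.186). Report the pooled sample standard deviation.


s_p = sqrt(((n1-1)*s1^2 + (n2-1)*s2^2) / (n1+n2-2))
numerator = (13-1)*0.311^2 + (19-1)*1.186^2 = 1.160652 + 25.318728 = 26.47938
denominator = 13 + 19 - 2 = 30
s_p^2 = 26.47938 / 30 = 0.882646
s_p = sqrt(0.882646) = 0.9395

0.9395


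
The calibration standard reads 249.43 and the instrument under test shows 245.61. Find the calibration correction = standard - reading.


Correction = standard - reading
= 249.43 - 245.61
= 3.8200

3.8200


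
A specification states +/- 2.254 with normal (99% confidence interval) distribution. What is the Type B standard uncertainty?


u_B = half_width / 2.576
u_B = 2.254 / 2.576
u_B = 0.8750

0.8750


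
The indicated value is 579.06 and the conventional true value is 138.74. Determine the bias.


Systematic error = measured - true
= 579.06 - 138.74
= 440.3200

440.3200


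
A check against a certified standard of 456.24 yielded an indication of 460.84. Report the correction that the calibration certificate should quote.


Correction = standard - reading
= 456.24 - 460.84
= -4.6000

-4.6000


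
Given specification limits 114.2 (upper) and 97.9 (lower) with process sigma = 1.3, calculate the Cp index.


Cp = (USL - LSL) / (6 * sigma)
= (114.2 - 97.9) / (6 * 1.3)
= 16.3000 / 7.8000
= 2.0897

2.0897


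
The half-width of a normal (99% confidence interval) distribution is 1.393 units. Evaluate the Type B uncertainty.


u_B = half_width / 2.576
u_B = 1.393 / 2.576
u_B = 0.5408

0.5408


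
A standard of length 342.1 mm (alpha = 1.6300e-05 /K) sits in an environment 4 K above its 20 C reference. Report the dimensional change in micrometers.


dL = L * alpha * dT
= 342.1 * 1.6300e-05 * 4
= 0.0223049 mm
dL_um = 0.0223049 * 1000 = 22.3049 um

22.3049


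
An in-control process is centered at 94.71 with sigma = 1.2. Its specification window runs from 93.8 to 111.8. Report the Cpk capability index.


Cpu = (USL - mean) / (3*sigma) = (111.8 - 94.71) / (3*1.2) = 4.7472
Cpl = (mean - LSL) / (3*sigma) = (94.71 - 93.8) / (3*1.2) = 0.2528
Cpk = min(Cpu, Cpl) = 0.2528

0.2528


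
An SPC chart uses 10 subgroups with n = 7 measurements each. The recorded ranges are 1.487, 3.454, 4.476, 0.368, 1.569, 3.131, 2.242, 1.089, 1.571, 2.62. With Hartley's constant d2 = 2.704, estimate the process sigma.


R_bar = (1.487 + 3.454 + 4.476 + 0.368 + 1.569 + 3.131 + 2.242 + 1.089 + 1.571 + 2.62) / 10
R_bar = 22.007 / 10 = 2.2007
sigma_hat = R_bar / d2 = 2.2007 / 2.704 = 0.8139

0.8139


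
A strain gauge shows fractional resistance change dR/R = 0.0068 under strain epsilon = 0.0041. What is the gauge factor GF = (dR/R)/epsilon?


GF = (dR/R) / epsilon
= 0.0068 / 0.0041
= 1.6585

1.6585


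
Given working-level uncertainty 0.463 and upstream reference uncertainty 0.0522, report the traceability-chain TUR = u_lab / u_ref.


TUR = u_lab / u_ref
= 0.463 / 0.0522
= 8.8697

8.8697


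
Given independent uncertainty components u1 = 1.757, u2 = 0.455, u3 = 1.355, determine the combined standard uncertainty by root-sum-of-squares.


uc = sqrt(1.757^2 + 0.455^2 + 1.355^2)
uc = sqrt(5.130099)
uc = 2.2650

2.2650


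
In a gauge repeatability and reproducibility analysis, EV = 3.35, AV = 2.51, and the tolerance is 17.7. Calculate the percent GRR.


GRR = sqrt(EV^2 + AV^2) = sqrt(3.35^2 + 2.51^2) = 4.1860005
%GRR = GRR / tol * 100 = 4.1860005 / 17.7 * 100
%GRR = 23.6497

23.6497


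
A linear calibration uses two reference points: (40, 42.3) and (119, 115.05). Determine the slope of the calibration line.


slope = (y2 - y1) / (x2 - x1)
= (115.05 - 42.3) / (119 - 40)
= 72.7500 / 79
= 0.9209

0.9209


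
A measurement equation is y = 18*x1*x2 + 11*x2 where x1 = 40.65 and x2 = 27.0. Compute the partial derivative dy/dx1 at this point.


y = 18*x1*x2 + 11*x2
dy/dx1 = 18*x2
Evaluate at x2 = 27.0: c1 = 18 * 27.0
c1 = 486.0000

486.0000


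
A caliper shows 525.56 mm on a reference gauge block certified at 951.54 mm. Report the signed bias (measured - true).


Systematic error = measured - true
= 525.56 - 951.54
= -425.9800

-425.9800


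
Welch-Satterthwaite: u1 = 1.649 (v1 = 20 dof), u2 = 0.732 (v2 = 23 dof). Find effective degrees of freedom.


uc = sqrt(u1^2 + u2^2) = sqrt(1.649^2 + 0.732^2) = 1.8041688
v_eff = uc^4 / (u1^4/v1 + u2^4/v2)
= 1.8041688^4 / (1.649^4/20 + 0.732^4/23)
= 10.595188 / 0.38218563
v_eff = 27.7226

27.7226


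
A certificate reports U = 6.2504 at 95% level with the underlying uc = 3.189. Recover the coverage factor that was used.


k = U / uc
k = 6.2504 / 3.189
k = 1.96

1.96


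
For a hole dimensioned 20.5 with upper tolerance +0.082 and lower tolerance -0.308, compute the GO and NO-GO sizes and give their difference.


GO = nominal - lower_tol (smallest hole = maximum material condition)
GO = 20.5 - 0.308 = 20.192
NO-GO = nominal + upper_tol (largest hole = least material condition)
NO-GO = 20.5 + 0.082 = 20.582
spread = NO-GO - GO = 20.582 - 20.192 = 0.3900

0.3900


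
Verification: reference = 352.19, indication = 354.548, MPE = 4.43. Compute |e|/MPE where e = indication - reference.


e = indication - reference = 354.548 - 352.19 = 2.3580
|e| = 2.3580
ratio = |e| / MPE = 2.3580 / 4.43
ratio = 0.5323

0.5323


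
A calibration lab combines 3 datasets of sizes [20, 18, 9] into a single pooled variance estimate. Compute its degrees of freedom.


nu = sum_i (n_i - 1)
nu = ((20 - 1) + (18 - 1) + (9 - 1))
nu = 19 + 17 + 8
nu = 44

44


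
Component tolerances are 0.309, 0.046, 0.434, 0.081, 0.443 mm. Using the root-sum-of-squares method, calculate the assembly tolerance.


RSS = sqrt(0.309^2 + 0.046^2 + 0.434^2 + 0.081^2 + 0.443^2)
= sqrt(0.488763)
= 0.6991

0.6991


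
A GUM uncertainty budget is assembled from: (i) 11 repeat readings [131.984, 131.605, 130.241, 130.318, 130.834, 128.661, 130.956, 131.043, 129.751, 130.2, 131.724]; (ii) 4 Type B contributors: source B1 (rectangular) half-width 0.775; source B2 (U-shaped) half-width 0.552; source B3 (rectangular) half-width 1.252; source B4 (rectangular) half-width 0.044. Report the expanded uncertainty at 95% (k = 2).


mean = (131.984 + 131.605 + 130.241 + 130.318 + 130.834 + 128.661 + 130.956 + 131.043 + 129.751 + 130.2 + 131.724) / 11 = 130.6651818
s = sqrt(sum((x - mean)^2)/(n-1)) = 0.96792508
u_A = s / sqrt(n) = 0.96792508 / sqrt(11) = 0.29184039
u_B1 = 0.775 / sqrt(3) = 0.44744646
u_B2 = 0.552 / sqrt(2) = 0.39032294
u_B3 = 1.252 / sqrt(3) = 0.72284254
u_B4 = 0.044 / sqrt(3) = 0.025403412
uc = sqrt(0.29184039^2 + 0.44744646^2 + 0.39032294^2 + 0.72284254^2 + 0.025403412^2) = 0.98024375
U = k * uc = 2 * 0.98024375
U = 1.9605

1.9605


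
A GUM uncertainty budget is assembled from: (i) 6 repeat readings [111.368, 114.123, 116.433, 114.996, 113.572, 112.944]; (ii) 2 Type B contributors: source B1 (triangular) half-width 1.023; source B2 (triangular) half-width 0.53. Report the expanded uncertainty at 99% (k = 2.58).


mean = (111.368 + 114.123 + 116.433 + 114.996 + 113.572 + 112.944) / 6 = 113.906
s = sqrt(sum((x - mean)^2)/(n-1)) = 1.737778
u_A = s / sqrt(n) = 1.737778 / sqrt(6) = 0.7094449
u_B1 = 1.023 / sqrt(6) = 0.417638
u_B2 = 0.53 / sqrt(6) = 0.21637159
uc = sqrt(0.7094449^2 + 0.417638^2 + 0.21637159^2) = 0.85120516
U = k * uc = 2.58 * 0.85120516
U = 2.1961

2.1961


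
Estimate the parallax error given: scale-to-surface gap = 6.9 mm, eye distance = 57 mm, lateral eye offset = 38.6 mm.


error = h * offset / d
= 6.9 * 38.6 / 57
= 4.6726

4.6726


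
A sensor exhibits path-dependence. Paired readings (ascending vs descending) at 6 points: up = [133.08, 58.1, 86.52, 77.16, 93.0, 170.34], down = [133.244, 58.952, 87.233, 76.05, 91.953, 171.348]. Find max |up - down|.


|133.08 - 133.244| = 0.1640
|58.1 - 58.952| = 0.8520
|86.52 - 87.233| = 0.7130
|77.16 - 76.05| = 1.1100
|93.0 - 91.953| = 1.0470
|170.34 - 171.348| = 1.0080
hysteresis = max(diffs) = 1.1100

1.1100


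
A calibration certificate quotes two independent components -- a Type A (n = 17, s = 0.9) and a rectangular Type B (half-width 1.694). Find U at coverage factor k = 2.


u_A = s / sqrt(n) = 0.9 / sqrt(17) = 0.21828206
u_B = half_width / sqrt(3) = 1.694 / sqrt(3) = 0.97803136
uc = sqrt(u_A^2 + u_B^2) = sqrt(0.21828206^2 + 0.97803136^2) = 1.002094
U = k * uc = 2 * 1.002094
U = 2.0042

2.0042


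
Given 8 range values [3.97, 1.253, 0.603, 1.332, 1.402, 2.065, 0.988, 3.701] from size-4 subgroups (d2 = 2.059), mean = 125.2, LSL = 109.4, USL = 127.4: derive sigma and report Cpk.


R_bar = (3.97 + 1.253 + 0.603 + 1.332 + 1.402 + 2.065 + 0.988 + 3.701) / 8 = 1.91425
sigma = R_bar / d2 = 1.91425 / 2.059 = 0.92969888
Cp = (USL - LSL)/(6*sigma) = (127.4 - 109.4)/(6*0.92969888) = 3.2269
Cpu = (127.4 - 125.2)/(3*0.92969888) = 0.7888
Cpl = (125.2 - 109.4)/(3*0.92969888) = 5.6649
Cpk = min(Cpu, Cpl) = 0.7888

0.7888


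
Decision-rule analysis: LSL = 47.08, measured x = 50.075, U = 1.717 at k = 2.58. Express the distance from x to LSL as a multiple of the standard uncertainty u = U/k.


u = U / k = 1.717 / 2.58 = 0.66550388
margin = |LSL - x| = |47.08 - 50.075| = 2.995
z = margin / u = 2.995 / 0.66550388
z = 4.5003

4.5003


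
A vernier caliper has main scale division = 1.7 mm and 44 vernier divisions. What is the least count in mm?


LC = MSD / n_div
= 1.7 / 44
= 0.0386

0.0386


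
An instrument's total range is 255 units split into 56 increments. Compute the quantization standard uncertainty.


resolution = range / divisions
resolution = 255 / 56 = 4.5535714
u_res = resolution / (2*sqrt(3))
u_res = 4.5535714 / 3.4641016
u_res = 1.3145

1.3145


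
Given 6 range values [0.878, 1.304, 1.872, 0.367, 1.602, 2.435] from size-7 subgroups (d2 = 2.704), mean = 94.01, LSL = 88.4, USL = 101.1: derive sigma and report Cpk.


R_bar = (0.878 + 1.304 + 1.872 + 0.367 + 1.602 + 2.435) / 6 = 1.4096667
sigma = R_bar / d2 = 1.4096667 / 2.704 = 0.52132644
Cp = (USL - LSL)/(6*sigma) = (101.1 - 88.4)/(6*0.52132644) = 4.0602
Cpu = (101.1 - 94.01)/(3*0.52132644) = 4.5333
Cpl = (94.01 - 88.4)/(3*0.52132644) = 3.5870
Cpk = min(Cpu, Cpl) = 3.5870

3.5870


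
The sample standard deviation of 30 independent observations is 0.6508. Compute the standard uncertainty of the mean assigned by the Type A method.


u_A = s / sqrt(n)
u_A = 0.6508 / sqrt(30)
u_A = 0.6508 / 5.4772256
u_A = 0.1188

0.1188


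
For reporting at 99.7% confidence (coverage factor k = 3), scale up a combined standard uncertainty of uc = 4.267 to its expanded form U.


U = k * uc
U = 3 * 4.267
U = 12.8010

12.8010


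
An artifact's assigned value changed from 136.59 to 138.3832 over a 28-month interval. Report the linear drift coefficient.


rate = (v2 - v1) / months
= (138.3832 - 136.59) / 28
= 1.7932 / 28
= 0.0640

0.0640


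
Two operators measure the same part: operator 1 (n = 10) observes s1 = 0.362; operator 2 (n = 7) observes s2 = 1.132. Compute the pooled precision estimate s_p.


s_p = sqrt(((n1-1)*s1^2 + (n2-1)*s2^2) / (n1+n2-2))
numerator = (10-1)*0.362^2 + (7-1)*1.132^2 = 1.179396 + 7.688544 = 8.86794
denominator = 10 + 7 - 2 = 15
s_p^2 = 8.86794 / 15 = 0.591196
s_p = sqrt(0.591196) = 0.7689

0.7689


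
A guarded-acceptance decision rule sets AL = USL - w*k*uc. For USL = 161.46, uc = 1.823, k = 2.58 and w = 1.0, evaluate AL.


U = k * uc = 2.58 * 1.823 = 4.70334
guard band g = w * U = 1.0 * 4.70334 = 4.70334
AL = USL - g = 161.46 - 4.70334
AL = 156.7567

156.7567


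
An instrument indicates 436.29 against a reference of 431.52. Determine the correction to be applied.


Correction = standard - reading
= 431.52 - 436.29
= -4.7700

-4.7700


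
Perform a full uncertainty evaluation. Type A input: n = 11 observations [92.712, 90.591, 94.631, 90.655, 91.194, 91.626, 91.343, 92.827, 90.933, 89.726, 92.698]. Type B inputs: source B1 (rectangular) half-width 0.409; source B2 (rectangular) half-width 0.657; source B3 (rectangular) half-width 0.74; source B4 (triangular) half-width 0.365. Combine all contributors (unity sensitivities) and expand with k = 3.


mean = (92.712 + 90.591 + 94.631 + 90.655 + 91.194 + 91.626 + 91.343 + 92.827 + 90.933 + 89.726 + 92.698) / 11 = 91.72145455
s = sqrt(sum((x - mean)^2)/(n-1)) = 1.3810071
u_A = s / sqrt(n) = 1.3810071 / sqrt(11) = 0.41638931
u_B1 = 0.409 / sqrt(3) = 0.23613626
u_B2 = 0.657 / sqrt(3) = 0.37931913
u_B3 = 0.74 / sqrt(3) = 0.4272392
u_B4 = 0.365 / sqrt(6) = 0.14901063
uc = sqrt(0.41638931^2 + 0.23613626^2 + 0.37931913^2 + 0.4272392^2 + 0.14901063^2) = 0.76010584
U = k * uc = 3 * 0.76010584
U = 2.2803

2.2803


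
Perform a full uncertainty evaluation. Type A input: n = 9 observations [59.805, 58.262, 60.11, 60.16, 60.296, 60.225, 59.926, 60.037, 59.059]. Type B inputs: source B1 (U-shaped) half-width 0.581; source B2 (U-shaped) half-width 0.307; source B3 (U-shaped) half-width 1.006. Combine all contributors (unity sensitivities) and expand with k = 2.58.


mean = (59.805 + 58.262 + 60.11 + 60.16 + 60.296 + 60.225 + 59.926 + 60.037 + 59.059) / 9 = 59.76444444
s = sqrt(sum((x - mean)^2)/(n-1)) = 0.67338308
u_A = s / sqrt(n) = 0.67338308 / sqrt(9) = 0.22446103
u_B1 = 0.581 / sqrt(2) = 0.41082904
u_B2 = 0.307 / sqrt(2) = 0.21708178
u_B3 = 1.006 / sqrt(2) = 0.71134942
uc = sqrt(0.22446103^2 + 0.41082904^2 + 0.21708178^2 + 0.71134942^2) = 0.87880928
U = k * uc = 2.58 * 0.87880928
U = 2.2673

2.2673


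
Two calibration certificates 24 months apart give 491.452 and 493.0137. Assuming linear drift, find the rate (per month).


rate = (v2 - v1) / months
= (493.0137 - 491.452) / 24
= 1.5617 / 24
= 0.0651

0.0651


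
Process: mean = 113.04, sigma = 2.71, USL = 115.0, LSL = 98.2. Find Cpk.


Cpu = (USL - mean) / (3*sigma) = (115.0 - 113.04) / (3*2.71) = 0.2411
Cpl = (mean - LSL) / (3*sigma) = (113.04 - 98.2) / (3*2.71) = 1.8253
Cpk = min(Cpu, Cpl) = 0.2411

0.2411


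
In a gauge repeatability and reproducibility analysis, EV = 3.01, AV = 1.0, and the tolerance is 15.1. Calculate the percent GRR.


GRR = sqrt(EV^2 + AV^2) = sqrt(3.01^2 + 1.0^2) = 3.1717661
%GRR = GRR / tol * 100 = 3.1717661 / 15.1 * 100
%GRR = 21.0051

21.0051


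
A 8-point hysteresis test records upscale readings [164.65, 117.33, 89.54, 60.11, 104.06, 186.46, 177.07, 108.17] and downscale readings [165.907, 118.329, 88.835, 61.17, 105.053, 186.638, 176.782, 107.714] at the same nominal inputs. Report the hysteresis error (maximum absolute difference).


|164.65 - 165.907| = 1.2570
|117.33 - 118.329| = 0.9990
|89.54 - 88.835| = 0.7050
|60.11 - 61.17| = 1.0600
|104.06 - 105.053| = 0.9930
|186.46 - 186.638| = 0.1780
|177.07 - 176.782| = 0.2880
|108.17 - 107.714| = 0.4560
hysteresis = max(diffs) = 1.2570

1.2570


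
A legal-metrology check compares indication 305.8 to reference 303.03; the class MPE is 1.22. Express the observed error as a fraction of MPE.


e = indication - reference = 305.8 - 303.03 = 2.7700
|e| = 2.7700
ratio = |e| / MPE = 2.7700 / 1.22
ratio = 2.2705

2.2705


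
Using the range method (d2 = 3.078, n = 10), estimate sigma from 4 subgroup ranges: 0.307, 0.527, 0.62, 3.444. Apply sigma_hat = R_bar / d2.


R_bar = (0.307 + 0.527 + 0.62 + 3.444) / 4
R_bar = 4.898 / 4 = 1.2245
sigma_hat = R_bar / d2 = 1.2245 / 3.078 = 0.3978

0.3978


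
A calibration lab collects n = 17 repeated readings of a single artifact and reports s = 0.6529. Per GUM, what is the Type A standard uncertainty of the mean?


u_A = s / sqrt(n)
u_A = 0.6529 / sqrt(17)
u_A = 0.6529 / 4.1231056
u_A = 0.1584

0.1584


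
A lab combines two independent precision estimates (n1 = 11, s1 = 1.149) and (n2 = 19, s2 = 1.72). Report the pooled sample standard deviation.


s_p = sqrt(((n1-1)*s1^2 + (n2-1)*s2^2) / (n1+n2-2))
numerator = (11-1)*1.149^2 + (19-1)*1.72^2 = 13.20201 + 53.2512 = 66.45321
denominator = 11 + 19 - 2 = 28
s_p^2 = 66.45321 / 28 = 2.3733289
s_p = sqrt(2.3733289) = 1.5406

1.5406


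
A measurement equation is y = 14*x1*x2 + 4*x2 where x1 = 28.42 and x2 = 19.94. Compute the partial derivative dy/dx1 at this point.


y = 14*x1*x2 + 4*x2
dy/dx1 = 14*x2
Evaluate at x2 = 19.94: c1 = 14 * 19.94
c1 = 279.1600

279.1600


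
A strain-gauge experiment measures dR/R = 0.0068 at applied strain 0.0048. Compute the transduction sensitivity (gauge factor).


GF = (dR/R) / epsilon
= 0.0068 / 0.0048
= 1.4167

1.4167


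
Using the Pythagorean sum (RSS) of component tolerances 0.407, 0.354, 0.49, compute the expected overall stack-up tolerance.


RSS = sqrt(0.407^2 + 0.354^2 + 0.49^2)
= sqrt(0.531065)
= 0.7287

0.7287


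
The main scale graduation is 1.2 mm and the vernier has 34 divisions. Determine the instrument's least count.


LC = MSD / n_div
= 1.2 / 34
= 0.0353

0.0353


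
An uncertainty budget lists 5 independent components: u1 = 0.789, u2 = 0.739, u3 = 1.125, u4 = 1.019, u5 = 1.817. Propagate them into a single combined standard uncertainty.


uc = sqrt(0.789^2 + 0.739^2 + 1.125^2 + 1.019^2 + 1.817^2)
uc = sqrt(6.774117)
uc = 2.6027

2.6027


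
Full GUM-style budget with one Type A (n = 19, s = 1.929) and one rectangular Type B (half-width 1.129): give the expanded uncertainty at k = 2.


u_A = s / sqrt(n) = 1.929 / sqrt(19) = 0.44254295
u_B = half_width / sqrt(3) = 1.129 / sqrt(3) = 0.65182845
uc = sqrt(u_A^2 + u_B^2) = sqrt(0.44254295^2 + 0.65182845^2) = 0.78786077
U = k * uc = 2 * 0.78786077
U = 1.5757

1.5757


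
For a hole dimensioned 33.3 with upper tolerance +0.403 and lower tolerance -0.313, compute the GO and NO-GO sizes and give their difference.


GO = nominal - lower_tol (smallest hole = maximum material condition)
GO = 33.3 - 0.313 = 32.987
NO-GO = nominal + upper_tol (largest hole = least material condition)
NO-GO = 33.3 + 0.403 = 33.703
spread = NO-GO - GO = 33.703 - 32.987 = 0.7160

0.7160


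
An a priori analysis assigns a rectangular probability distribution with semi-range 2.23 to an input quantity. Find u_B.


u_B = half_width / sqrt(3)
u_B = 2.23 / 1.7320508
u_B = 1.2875

1.2875


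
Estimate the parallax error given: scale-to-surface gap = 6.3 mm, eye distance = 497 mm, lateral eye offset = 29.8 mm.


error = h * offset / d
= 6.3 * 29.8 / 497
= 0.3777

0.3777


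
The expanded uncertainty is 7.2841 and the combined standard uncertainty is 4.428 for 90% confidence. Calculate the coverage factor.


k = U / uc
k = 7.2841 / 4.428
k = 1.645

1.645


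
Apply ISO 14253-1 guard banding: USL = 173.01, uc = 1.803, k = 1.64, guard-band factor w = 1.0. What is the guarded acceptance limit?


U = k * uc = 1.64 * 1.803 = 2.95692
guard band g = w * U = 1.0 * 2.95692 = 2.95692
AL = USL - g = 173.01 - 2.95692
AL = 170.0531

170.0531


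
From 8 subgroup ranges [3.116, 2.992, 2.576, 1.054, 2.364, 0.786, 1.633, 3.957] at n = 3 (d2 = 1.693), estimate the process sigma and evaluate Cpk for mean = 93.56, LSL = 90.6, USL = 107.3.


R_bar = (3.116 + 2.992 + 2.576 + 1.054 + 2.364 + 0.786 + 1.633 + 3.957) / 8 = 2.30975
sigma = R_bar / d2 = 2.30975 / 1.693 = 1.3642942
Cp = (USL - LSL)/(6*sigma) = (107.3 - 90.6)/(6*1.3642942) = 2.0401
Cpu = (107.3 - 93.56)/(3*1.3642942) = 3.3570
Cpl = (93.56 - 90.6)/(3*1.3642942) = 0.7232
Cpk = min(Cpu, Cpl) = 0.7232

0.7232


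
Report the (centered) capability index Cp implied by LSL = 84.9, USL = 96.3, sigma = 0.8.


Cp = (USL - LSL) / (6 * sigma)
= (96.3 - 84.9) / (6 * 0.8)
= 11.4000 / 4.8000
= 2.3750

2.3750


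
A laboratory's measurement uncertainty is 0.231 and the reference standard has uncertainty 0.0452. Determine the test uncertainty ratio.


TUR = u_lab / u_ref
= 0.231 / 0.0452
= 5.1106

5.1106


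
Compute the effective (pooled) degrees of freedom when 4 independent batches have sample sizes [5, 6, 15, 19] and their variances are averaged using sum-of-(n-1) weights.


nu = sum_i (n_i - 1)
nu = ((5 - 1) + (6 - 1) + (15 - 1) + (19 - 1))
nu = 4 + 5 + 14 + 18
nu = 41

41


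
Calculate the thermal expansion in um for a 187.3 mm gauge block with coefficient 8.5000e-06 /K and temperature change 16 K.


dL = L * alpha * dT
= 187.3 * 8.5000e-06 * 16
= 0.0254728 mm
dL_um = 0.0254728 * 1000 = 25.4728 um

25.4728


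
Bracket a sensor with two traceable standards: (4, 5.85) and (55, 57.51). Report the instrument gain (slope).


slope = (y2 - y1) / (x2 - x1)
= (57.51 - 5.85) / (55 - 4)
= 51.6600 / 51
= 1.0129

1.0129


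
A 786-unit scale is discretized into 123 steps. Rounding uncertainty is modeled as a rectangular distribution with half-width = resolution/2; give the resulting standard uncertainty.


resolution = range / divisions
resolution = 786 / 123 = 6.3902439
u_res = resolution / (2*sqrt(3))
u_res = 6.3902439 / 3.4641016
u_res = 1.8447

1.8447


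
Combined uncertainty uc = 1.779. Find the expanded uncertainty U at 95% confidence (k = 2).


U = k * uc
U = 2 * 1.779
U = 3.5580

3.5580


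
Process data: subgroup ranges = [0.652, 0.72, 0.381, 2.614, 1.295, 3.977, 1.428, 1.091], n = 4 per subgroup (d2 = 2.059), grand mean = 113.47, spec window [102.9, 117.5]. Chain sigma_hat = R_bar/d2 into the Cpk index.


R_bar = (0.652 + 0.72 + 0.381 + 2.614 + 1.295 + 3.977 + 1.428 + 1.091) / 8 = 1.51975
sigma = R_bar / d2 = 1.51975 / 2.059 = 0.73810102
Cp = (USL - LSL)/(6*sigma) = (117.5 - 102.9)/(6*0.73810102) = 3.2967
Cpu = (117.5 - 113.47)/(3*0.73810102) = 1.8200
Cpl = (113.47 - 102.9)/(3*0.73810102) = 4.7735
Cpk = min(Cpu, Cpl) = 1.8200

1.8200
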